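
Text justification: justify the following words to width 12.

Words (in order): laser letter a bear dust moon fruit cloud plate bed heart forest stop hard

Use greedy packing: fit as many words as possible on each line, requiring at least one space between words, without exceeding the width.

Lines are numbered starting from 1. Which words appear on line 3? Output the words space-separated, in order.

Answer: moon fruit

Derivation:
Line 1: ['laser', 'letter'] (min_width=12, slack=0)
Line 2: ['a', 'bear', 'dust'] (min_width=11, slack=1)
Line 3: ['moon', 'fruit'] (min_width=10, slack=2)
Line 4: ['cloud', 'plate'] (min_width=11, slack=1)
Line 5: ['bed', 'heart'] (min_width=9, slack=3)
Line 6: ['forest', 'stop'] (min_width=11, slack=1)
Line 7: ['hard'] (min_width=4, slack=8)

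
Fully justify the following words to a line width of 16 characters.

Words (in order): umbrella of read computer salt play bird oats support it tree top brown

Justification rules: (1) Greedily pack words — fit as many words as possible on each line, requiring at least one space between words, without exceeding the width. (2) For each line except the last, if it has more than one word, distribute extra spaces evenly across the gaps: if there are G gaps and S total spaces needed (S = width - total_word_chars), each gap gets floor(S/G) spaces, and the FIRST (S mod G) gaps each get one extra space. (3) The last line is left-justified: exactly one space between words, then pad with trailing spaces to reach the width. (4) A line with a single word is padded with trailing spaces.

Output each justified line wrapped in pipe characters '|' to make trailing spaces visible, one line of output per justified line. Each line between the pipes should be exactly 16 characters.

Line 1: ['umbrella', 'of', 'read'] (min_width=16, slack=0)
Line 2: ['computer', 'salt'] (min_width=13, slack=3)
Line 3: ['play', 'bird', 'oats'] (min_width=14, slack=2)
Line 4: ['support', 'it', 'tree'] (min_width=15, slack=1)
Line 5: ['top', 'brown'] (min_width=9, slack=7)

Answer: |umbrella of read|
|computer    salt|
|play  bird  oats|
|support  it tree|
|top brown       |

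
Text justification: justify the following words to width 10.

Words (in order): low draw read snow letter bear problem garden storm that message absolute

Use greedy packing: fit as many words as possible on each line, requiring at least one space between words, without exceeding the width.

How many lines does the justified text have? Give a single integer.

Answer: 9

Derivation:
Line 1: ['low', 'draw'] (min_width=8, slack=2)
Line 2: ['read', 'snow'] (min_width=9, slack=1)
Line 3: ['letter'] (min_width=6, slack=4)
Line 4: ['bear'] (min_width=4, slack=6)
Line 5: ['problem'] (min_width=7, slack=3)
Line 6: ['garden'] (min_width=6, slack=4)
Line 7: ['storm', 'that'] (min_width=10, slack=0)
Line 8: ['message'] (min_width=7, slack=3)
Line 9: ['absolute'] (min_width=8, slack=2)
Total lines: 9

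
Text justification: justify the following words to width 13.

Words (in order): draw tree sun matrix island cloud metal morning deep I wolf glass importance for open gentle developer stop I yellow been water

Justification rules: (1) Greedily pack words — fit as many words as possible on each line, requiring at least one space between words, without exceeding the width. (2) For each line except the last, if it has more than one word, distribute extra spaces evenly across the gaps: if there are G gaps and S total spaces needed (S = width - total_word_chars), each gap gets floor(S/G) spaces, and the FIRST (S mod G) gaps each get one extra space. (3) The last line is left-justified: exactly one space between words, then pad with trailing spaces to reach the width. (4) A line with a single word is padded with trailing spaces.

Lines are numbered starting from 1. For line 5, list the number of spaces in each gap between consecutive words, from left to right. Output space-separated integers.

Answer: 2 1

Derivation:
Line 1: ['draw', 'tree', 'sun'] (min_width=13, slack=0)
Line 2: ['matrix', 'island'] (min_width=13, slack=0)
Line 3: ['cloud', 'metal'] (min_width=11, slack=2)
Line 4: ['morning', 'deep'] (min_width=12, slack=1)
Line 5: ['I', 'wolf', 'glass'] (min_width=12, slack=1)
Line 6: ['importance'] (min_width=10, slack=3)
Line 7: ['for', 'open'] (min_width=8, slack=5)
Line 8: ['gentle'] (min_width=6, slack=7)
Line 9: ['developer'] (min_width=9, slack=4)
Line 10: ['stop', 'I', 'yellow'] (min_width=13, slack=0)
Line 11: ['been', 'water'] (min_width=10, slack=3)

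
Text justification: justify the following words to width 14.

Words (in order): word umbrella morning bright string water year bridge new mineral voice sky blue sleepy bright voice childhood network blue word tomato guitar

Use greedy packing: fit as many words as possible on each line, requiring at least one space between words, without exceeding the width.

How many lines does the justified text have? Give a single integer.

Answer: 12

Derivation:
Line 1: ['word', 'umbrella'] (min_width=13, slack=1)
Line 2: ['morning', 'bright'] (min_width=14, slack=0)
Line 3: ['string', 'water'] (min_width=12, slack=2)
Line 4: ['year', 'bridge'] (min_width=11, slack=3)
Line 5: ['new', 'mineral'] (min_width=11, slack=3)
Line 6: ['voice', 'sky', 'blue'] (min_width=14, slack=0)
Line 7: ['sleepy', 'bright'] (min_width=13, slack=1)
Line 8: ['voice'] (min_width=5, slack=9)
Line 9: ['childhood'] (min_width=9, slack=5)
Line 10: ['network', 'blue'] (min_width=12, slack=2)
Line 11: ['word', 'tomato'] (min_width=11, slack=3)
Line 12: ['guitar'] (min_width=6, slack=8)
Total lines: 12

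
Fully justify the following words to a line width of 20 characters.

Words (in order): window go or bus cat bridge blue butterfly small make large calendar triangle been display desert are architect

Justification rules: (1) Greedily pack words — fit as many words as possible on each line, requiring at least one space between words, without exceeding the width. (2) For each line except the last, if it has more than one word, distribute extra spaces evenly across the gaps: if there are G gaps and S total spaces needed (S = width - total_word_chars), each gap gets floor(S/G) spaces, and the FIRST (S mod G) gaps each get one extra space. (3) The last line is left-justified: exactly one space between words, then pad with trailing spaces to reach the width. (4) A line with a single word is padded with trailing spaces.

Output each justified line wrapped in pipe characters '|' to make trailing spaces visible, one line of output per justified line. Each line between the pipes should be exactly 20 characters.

Answer: |window go or bus cat|
|bridge          blue|
|butterfly small make|
|large       calendar|
|triangle        been|
|display  desert  are|
|architect           |

Derivation:
Line 1: ['window', 'go', 'or', 'bus', 'cat'] (min_width=20, slack=0)
Line 2: ['bridge', 'blue'] (min_width=11, slack=9)
Line 3: ['butterfly', 'small', 'make'] (min_width=20, slack=0)
Line 4: ['large', 'calendar'] (min_width=14, slack=6)
Line 5: ['triangle', 'been'] (min_width=13, slack=7)
Line 6: ['display', 'desert', 'are'] (min_width=18, slack=2)
Line 7: ['architect'] (min_width=9, slack=11)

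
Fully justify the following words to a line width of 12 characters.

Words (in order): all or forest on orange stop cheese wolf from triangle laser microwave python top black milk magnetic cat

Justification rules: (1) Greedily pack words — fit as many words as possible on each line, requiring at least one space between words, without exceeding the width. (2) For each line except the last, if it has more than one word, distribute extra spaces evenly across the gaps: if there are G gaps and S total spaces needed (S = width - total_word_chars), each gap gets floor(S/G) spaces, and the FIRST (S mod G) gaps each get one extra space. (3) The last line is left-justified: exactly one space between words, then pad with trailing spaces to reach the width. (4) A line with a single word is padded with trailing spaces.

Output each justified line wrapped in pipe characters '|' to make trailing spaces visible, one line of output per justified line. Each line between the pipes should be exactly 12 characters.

Line 1: ['all', 'or'] (min_width=6, slack=6)
Line 2: ['forest', 'on'] (min_width=9, slack=3)
Line 3: ['orange', 'stop'] (min_width=11, slack=1)
Line 4: ['cheese', 'wolf'] (min_width=11, slack=1)
Line 5: ['from'] (min_width=4, slack=8)
Line 6: ['triangle'] (min_width=8, slack=4)
Line 7: ['laser'] (min_width=5, slack=7)
Line 8: ['microwave'] (min_width=9, slack=3)
Line 9: ['python', 'top'] (min_width=10, slack=2)
Line 10: ['black', 'milk'] (min_width=10, slack=2)
Line 11: ['magnetic', 'cat'] (min_width=12, slack=0)

Answer: |all       or|
|forest    on|
|orange  stop|
|cheese  wolf|
|from        |
|triangle    |
|laser       |
|microwave   |
|python   top|
|black   milk|
|magnetic cat|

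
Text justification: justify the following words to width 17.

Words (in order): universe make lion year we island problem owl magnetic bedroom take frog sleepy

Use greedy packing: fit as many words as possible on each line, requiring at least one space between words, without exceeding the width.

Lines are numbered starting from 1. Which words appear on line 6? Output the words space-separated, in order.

Answer: sleepy

Derivation:
Line 1: ['universe', 'make'] (min_width=13, slack=4)
Line 2: ['lion', 'year', 'we'] (min_width=12, slack=5)
Line 3: ['island', 'problem'] (min_width=14, slack=3)
Line 4: ['owl', 'magnetic'] (min_width=12, slack=5)
Line 5: ['bedroom', 'take', 'frog'] (min_width=17, slack=0)
Line 6: ['sleepy'] (min_width=6, slack=11)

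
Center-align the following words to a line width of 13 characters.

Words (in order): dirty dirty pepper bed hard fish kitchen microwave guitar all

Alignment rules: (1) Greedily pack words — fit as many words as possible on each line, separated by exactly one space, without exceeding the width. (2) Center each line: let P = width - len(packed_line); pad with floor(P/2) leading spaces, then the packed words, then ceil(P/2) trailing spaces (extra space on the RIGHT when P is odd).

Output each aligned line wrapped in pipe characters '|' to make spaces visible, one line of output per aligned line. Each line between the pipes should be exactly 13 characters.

Answer: | dirty dirty |
| pepper bed  |
|  hard fish  |
|   kitchen   |
|  microwave  |
| guitar all  |

Derivation:
Line 1: ['dirty', 'dirty'] (min_width=11, slack=2)
Line 2: ['pepper', 'bed'] (min_width=10, slack=3)
Line 3: ['hard', 'fish'] (min_width=9, slack=4)
Line 4: ['kitchen'] (min_width=7, slack=6)
Line 5: ['microwave'] (min_width=9, slack=4)
Line 6: ['guitar', 'all'] (min_width=10, slack=3)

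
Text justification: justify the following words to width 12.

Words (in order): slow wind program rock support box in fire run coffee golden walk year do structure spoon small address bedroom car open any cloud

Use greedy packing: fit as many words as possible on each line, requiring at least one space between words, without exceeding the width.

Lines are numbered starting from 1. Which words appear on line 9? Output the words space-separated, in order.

Line 1: ['slow', 'wind'] (min_width=9, slack=3)
Line 2: ['program', 'rock'] (min_width=12, slack=0)
Line 3: ['support', 'box'] (min_width=11, slack=1)
Line 4: ['in', 'fire', 'run'] (min_width=11, slack=1)
Line 5: ['coffee'] (min_width=6, slack=6)
Line 6: ['golden', 'walk'] (min_width=11, slack=1)
Line 7: ['year', 'do'] (min_width=7, slack=5)
Line 8: ['structure'] (min_width=9, slack=3)
Line 9: ['spoon', 'small'] (min_width=11, slack=1)
Line 10: ['address'] (min_width=7, slack=5)
Line 11: ['bedroom', 'car'] (min_width=11, slack=1)
Line 12: ['open', 'any'] (min_width=8, slack=4)
Line 13: ['cloud'] (min_width=5, slack=7)

Answer: spoon small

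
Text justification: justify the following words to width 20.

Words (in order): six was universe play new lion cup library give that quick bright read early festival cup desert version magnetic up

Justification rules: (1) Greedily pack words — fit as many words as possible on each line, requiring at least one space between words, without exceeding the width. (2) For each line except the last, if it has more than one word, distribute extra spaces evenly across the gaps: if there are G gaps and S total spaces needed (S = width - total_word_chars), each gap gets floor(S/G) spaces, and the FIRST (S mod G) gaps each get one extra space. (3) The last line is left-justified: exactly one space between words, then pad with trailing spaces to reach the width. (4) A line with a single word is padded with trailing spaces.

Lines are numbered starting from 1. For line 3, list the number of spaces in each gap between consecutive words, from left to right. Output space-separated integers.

Answer: 3 2

Derivation:
Line 1: ['six', 'was', 'universe'] (min_width=16, slack=4)
Line 2: ['play', 'new', 'lion', 'cup'] (min_width=17, slack=3)
Line 3: ['library', 'give', 'that'] (min_width=17, slack=3)
Line 4: ['quick', 'bright', 'read'] (min_width=17, slack=3)
Line 5: ['early', 'festival', 'cup'] (min_width=18, slack=2)
Line 6: ['desert', 'version'] (min_width=14, slack=6)
Line 7: ['magnetic', 'up'] (min_width=11, slack=9)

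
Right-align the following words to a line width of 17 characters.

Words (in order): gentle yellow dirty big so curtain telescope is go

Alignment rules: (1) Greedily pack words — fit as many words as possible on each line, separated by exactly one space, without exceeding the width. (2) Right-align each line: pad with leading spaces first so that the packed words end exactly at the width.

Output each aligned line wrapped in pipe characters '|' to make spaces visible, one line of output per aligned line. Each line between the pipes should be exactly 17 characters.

Answer: |    gentle yellow|
|     dirty big so|
|curtain telescope|
|            is go|

Derivation:
Line 1: ['gentle', 'yellow'] (min_width=13, slack=4)
Line 2: ['dirty', 'big', 'so'] (min_width=12, slack=5)
Line 3: ['curtain', 'telescope'] (min_width=17, slack=0)
Line 4: ['is', 'go'] (min_width=5, slack=12)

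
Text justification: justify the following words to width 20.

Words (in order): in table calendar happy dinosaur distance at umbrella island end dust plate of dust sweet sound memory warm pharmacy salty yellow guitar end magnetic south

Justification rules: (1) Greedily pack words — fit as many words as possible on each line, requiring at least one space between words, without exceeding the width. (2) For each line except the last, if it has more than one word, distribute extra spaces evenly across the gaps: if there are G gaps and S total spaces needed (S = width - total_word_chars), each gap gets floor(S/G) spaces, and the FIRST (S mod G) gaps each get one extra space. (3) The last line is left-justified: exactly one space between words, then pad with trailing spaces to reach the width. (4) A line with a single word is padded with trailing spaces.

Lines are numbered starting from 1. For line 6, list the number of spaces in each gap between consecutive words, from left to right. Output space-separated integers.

Line 1: ['in', 'table', 'calendar'] (min_width=17, slack=3)
Line 2: ['happy', 'dinosaur'] (min_width=14, slack=6)
Line 3: ['distance', 'at', 'umbrella'] (min_width=20, slack=0)
Line 4: ['island', 'end', 'dust'] (min_width=15, slack=5)
Line 5: ['plate', 'of', 'dust', 'sweet'] (min_width=19, slack=1)
Line 6: ['sound', 'memory', 'warm'] (min_width=17, slack=3)
Line 7: ['pharmacy', 'salty'] (min_width=14, slack=6)
Line 8: ['yellow', 'guitar', 'end'] (min_width=17, slack=3)
Line 9: ['magnetic', 'south'] (min_width=14, slack=6)

Answer: 3 2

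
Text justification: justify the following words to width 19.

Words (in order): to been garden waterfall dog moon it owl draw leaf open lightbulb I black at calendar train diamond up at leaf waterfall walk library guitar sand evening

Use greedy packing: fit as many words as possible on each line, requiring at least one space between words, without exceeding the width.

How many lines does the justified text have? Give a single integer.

Line 1: ['to', 'been', 'garden'] (min_width=14, slack=5)
Line 2: ['waterfall', 'dog', 'moon'] (min_width=18, slack=1)
Line 3: ['it', 'owl', 'draw', 'leaf'] (min_width=16, slack=3)
Line 4: ['open', 'lightbulb', 'I'] (min_width=16, slack=3)
Line 5: ['black', 'at', 'calendar'] (min_width=17, slack=2)
Line 6: ['train', 'diamond', 'up', 'at'] (min_width=19, slack=0)
Line 7: ['leaf', 'waterfall', 'walk'] (min_width=19, slack=0)
Line 8: ['library', 'guitar', 'sand'] (min_width=19, slack=0)
Line 9: ['evening'] (min_width=7, slack=12)
Total lines: 9

Answer: 9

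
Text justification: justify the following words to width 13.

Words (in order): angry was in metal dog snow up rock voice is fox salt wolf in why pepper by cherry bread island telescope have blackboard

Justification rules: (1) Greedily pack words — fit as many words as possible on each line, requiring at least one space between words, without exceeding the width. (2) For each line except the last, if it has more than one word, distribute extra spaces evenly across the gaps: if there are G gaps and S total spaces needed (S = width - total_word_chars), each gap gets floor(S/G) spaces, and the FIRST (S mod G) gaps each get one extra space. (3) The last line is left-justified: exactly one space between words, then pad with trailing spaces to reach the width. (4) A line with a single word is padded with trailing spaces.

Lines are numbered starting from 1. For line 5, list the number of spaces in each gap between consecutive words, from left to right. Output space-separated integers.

Line 1: ['angry', 'was', 'in'] (min_width=12, slack=1)
Line 2: ['metal', 'dog'] (min_width=9, slack=4)
Line 3: ['snow', 'up', 'rock'] (min_width=12, slack=1)
Line 4: ['voice', 'is', 'fox'] (min_width=12, slack=1)
Line 5: ['salt', 'wolf', 'in'] (min_width=12, slack=1)
Line 6: ['why', 'pepper', 'by'] (min_width=13, slack=0)
Line 7: ['cherry', 'bread'] (min_width=12, slack=1)
Line 8: ['island'] (min_width=6, slack=7)
Line 9: ['telescope'] (min_width=9, slack=4)
Line 10: ['have'] (min_width=4, slack=9)
Line 11: ['blackboard'] (min_width=10, slack=3)

Answer: 2 1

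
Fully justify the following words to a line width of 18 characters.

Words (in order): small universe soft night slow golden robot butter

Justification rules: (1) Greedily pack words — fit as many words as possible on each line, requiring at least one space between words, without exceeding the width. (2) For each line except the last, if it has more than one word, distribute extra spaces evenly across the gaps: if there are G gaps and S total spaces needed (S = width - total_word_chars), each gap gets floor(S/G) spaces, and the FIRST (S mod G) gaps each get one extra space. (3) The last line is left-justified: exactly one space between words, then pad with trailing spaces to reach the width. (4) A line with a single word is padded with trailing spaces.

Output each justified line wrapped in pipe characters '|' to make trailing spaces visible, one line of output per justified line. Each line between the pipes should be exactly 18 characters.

Line 1: ['small', 'universe'] (min_width=14, slack=4)
Line 2: ['soft', 'night', 'slow'] (min_width=15, slack=3)
Line 3: ['golden', 'robot'] (min_width=12, slack=6)
Line 4: ['butter'] (min_width=6, slack=12)

Answer: |small     universe|
|soft   night  slow|
|golden       robot|
|butter            |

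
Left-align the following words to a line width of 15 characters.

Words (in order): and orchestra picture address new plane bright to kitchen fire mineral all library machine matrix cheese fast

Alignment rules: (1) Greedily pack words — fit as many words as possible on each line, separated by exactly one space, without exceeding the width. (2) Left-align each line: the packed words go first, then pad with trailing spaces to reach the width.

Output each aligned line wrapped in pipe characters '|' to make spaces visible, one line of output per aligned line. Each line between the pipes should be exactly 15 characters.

Answer: |and orchestra  |
|picture address|
|new plane      |
|bright to      |
|kitchen fire   |
|mineral all    |
|library machine|
|matrix cheese  |
|fast           |

Derivation:
Line 1: ['and', 'orchestra'] (min_width=13, slack=2)
Line 2: ['picture', 'address'] (min_width=15, slack=0)
Line 3: ['new', 'plane'] (min_width=9, slack=6)
Line 4: ['bright', 'to'] (min_width=9, slack=6)
Line 5: ['kitchen', 'fire'] (min_width=12, slack=3)
Line 6: ['mineral', 'all'] (min_width=11, slack=4)
Line 7: ['library', 'machine'] (min_width=15, slack=0)
Line 8: ['matrix', 'cheese'] (min_width=13, slack=2)
Line 9: ['fast'] (min_width=4, slack=11)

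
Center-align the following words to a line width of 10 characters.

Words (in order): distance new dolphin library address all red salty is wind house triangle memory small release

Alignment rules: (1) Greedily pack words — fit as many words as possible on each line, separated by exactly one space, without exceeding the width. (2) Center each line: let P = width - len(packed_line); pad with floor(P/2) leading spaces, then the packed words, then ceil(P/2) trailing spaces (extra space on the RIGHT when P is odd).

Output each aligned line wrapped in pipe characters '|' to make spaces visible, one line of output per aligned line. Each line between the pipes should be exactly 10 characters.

Answer: | distance |
|   new    |
| dolphin  |
| library  |
| address  |
| all red  |
| salty is |
|wind house|
| triangle |
|  memory  |
|  small   |
| release  |

Derivation:
Line 1: ['distance'] (min_width=8, slack=2)
Line 2: ['new'] (min_width=3, slack=7)
Line 3: ['dolphin'] (min_width=7, slack=3)
Line 4: ['library'] (min_width=7, slack=3)
Line 5: ['address'] (min_width=7, slack=3)
Line 6: ['all', 'red'] (min_width=7, slack=3)
Line 7: ['salty', 'is'] (min_width=8, slack=2)
Line 8: ['wind', 'house'] (min_width=10, slack=0)
Line 9: ['triangle'] (min_width=8, slack=2)
Line 10: ['memory'] (min_width=6, slack=4)
Line 11: ['small'] (min_width=5, slack=5)
Line 12: ['release'] (min_width=7, slack=3)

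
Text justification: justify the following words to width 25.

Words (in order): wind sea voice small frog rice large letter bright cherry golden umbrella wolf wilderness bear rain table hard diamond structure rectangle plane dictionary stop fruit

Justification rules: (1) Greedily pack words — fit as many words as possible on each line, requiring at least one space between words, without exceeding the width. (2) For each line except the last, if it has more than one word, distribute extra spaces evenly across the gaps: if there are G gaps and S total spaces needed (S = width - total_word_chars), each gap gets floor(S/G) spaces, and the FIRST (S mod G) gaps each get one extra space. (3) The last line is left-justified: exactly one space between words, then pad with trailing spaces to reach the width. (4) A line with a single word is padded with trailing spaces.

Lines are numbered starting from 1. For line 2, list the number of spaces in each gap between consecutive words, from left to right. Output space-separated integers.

Line 1: ['wind', 'sea', 'voice', 'small', 'frog'] (min_width=25, slack=0)
Line 2: ['rice', 'large', 'letter', 'bright'] (min_width=24, slack=1)
Line 3: ['cherry', 'golden', 'umbrella'] (min_width=22, slack=3)
Line 4: ['wolf', 'wilderness', 'bear', 'rain'] (min_width=25, slack=0)
Line 5: ['table', 'hard', 'diamond'] (min_width=18, slack=7)
Line 6: ['structure', 'rectangle', 'plane'] (min_width=25, slack=0)
Line 7: ['dictionary', 'stop', 'fruit'] (min_width=21, slack=4)

Answer: 2 1 1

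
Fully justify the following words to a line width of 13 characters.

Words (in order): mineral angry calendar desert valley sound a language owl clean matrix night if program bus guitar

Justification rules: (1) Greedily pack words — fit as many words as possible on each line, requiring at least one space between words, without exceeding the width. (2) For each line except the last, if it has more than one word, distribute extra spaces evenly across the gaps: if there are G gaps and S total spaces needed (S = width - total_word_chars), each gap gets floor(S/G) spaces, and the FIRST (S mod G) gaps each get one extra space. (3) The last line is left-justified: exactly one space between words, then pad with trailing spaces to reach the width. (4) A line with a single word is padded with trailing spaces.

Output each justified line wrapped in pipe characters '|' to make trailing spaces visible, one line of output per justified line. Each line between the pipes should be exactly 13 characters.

Line 1: ['mineral', 'angry'] (min_width=13, slack=0)
Line 2: ['calendar'] (min_width=8, slack=5)
Line 3: ['desert', 'valley'] (min_width=13, slack=0)
Line 4: ['sound', 'a'] (min_width=7, slack=6)
Line 5: ['language', 'owl'] (min_width=12, slack=1)
Line 6: ['clean', 'matrix'] (min_width=12, slack=1)
Line 7: ['night', 'if'] (min_width=8, slack=5)
Line 8: ['program', 'bus'] (min_width=11, slack=2)
Line 9: ['guitar'] (min_width=6, slack=7)

Answer: |mineral angry|
|calendar     |
|desert valley|
|sound       a|
|language  owl|
|clean  matrix|
|night      if|
|program   bus|
|guitar       |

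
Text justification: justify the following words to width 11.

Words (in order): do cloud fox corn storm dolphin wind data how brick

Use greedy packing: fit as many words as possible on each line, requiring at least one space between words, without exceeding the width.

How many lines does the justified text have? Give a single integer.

Line 1: ['do', 'cloud'] (min_width=8, slack=3)
Line 2: ['fox', 'corn'] (min_width=8, slack=3)
Line 3: ['storm'] (min_width=5, slack=6)
Line 4: ['dolphin'] (min_width=7, slack=4)
Line 5: ['wind', 'data'] (min_width=9, slack=2)
Line 6: ['how', 'brick'] (min_width=9, slack=2)
Total lines: 6

Answer: 6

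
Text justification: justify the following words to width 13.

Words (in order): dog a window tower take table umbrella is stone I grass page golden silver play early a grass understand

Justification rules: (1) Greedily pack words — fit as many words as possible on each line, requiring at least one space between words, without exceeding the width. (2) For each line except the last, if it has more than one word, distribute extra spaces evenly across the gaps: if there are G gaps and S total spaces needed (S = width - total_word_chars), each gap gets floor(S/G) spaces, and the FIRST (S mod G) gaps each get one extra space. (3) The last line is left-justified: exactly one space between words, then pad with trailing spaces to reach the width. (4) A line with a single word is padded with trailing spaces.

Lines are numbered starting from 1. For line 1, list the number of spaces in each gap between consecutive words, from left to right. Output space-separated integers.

Line 1: ['dog', 'a', 'window'] (min_width=12, slack=1)
Line 2: ['tower', 'take'] (min_width=10, slack=3)
Line 3: ['table'] (min_width=5, slack=8)
Line 4: ['umbrella', 'is'] (min_width=11, slack=2)
Line 5: ['stone', 'I', 'grass'] (min_width=13, slack=0)
Line 6: ['page', 'golden'] (min_width=11, slack=2)
Line 7: ['silver', 'play'] (min_width=11, slack=2)
Line 8: ['early', 'a', 'grass'] (min_width=13, slack=0)
Line 9: ['understand'] (min_width=10, slack=3)

Answer: 2 1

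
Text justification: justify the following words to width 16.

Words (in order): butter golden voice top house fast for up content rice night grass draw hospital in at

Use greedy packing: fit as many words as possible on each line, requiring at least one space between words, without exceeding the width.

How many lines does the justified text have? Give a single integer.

Line 1: ['butter', 'golden'] (min_width=13, slack=3)
Line 2: ['voice', 'top', 'house'] (min_width=15, slack=1)
Line 3: ['fast', 'for', 'up'] (min_width=11, slack=5)
Line 4: ['content', 'rice'] (min_width=12, slack=4)
Line 5: ['night', 'grass', 'draw'] (min_width=16, slack=0)
Line 6: ['hospital', 'in', 'at'] (min_width=14, slack=2)
Total lines: 6

Answer: 6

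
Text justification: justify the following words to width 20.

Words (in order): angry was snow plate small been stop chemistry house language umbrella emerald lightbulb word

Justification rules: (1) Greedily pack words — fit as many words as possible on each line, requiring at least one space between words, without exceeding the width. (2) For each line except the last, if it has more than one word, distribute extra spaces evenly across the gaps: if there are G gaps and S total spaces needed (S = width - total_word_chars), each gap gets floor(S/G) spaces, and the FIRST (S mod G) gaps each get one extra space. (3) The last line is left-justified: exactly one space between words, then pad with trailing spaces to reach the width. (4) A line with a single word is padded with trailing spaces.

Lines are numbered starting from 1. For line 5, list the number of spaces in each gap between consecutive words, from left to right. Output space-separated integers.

Answer: 4

Derivation:
Line 1: ['angry', 'was', 'snow', 'plate'] (min_width=20, slack=0)
Line 2: ['small', 'been', 'stop'] (min_width=15, slack=5)
Line 3: ['chemistry', 'house'] (min_width=15, slack=5)
Line 4: ['language', 'umbrella'] (min_width=17, slack=3)
Line 5: ['emerald', 'lightbulb'] (min_width=17, slack=3)
Line 6: ['word'] (min_width=4, slack=16)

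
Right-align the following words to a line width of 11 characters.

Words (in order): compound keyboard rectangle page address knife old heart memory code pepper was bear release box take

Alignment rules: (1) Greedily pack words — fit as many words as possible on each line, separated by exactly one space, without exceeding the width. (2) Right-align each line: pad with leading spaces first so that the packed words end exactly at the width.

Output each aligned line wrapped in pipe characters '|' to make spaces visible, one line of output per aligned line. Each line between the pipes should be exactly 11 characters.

Line 1: ['compound'] (min_width=8, slack=3)
Line 2: ['keyboard'] (min_width=8, slack=3)
Line 3: ['rectangle'] (min_width=9, slack=2)
Line 4: ['page'] (min_width=4, slack=7)
Line 5: ['address'] (min_width=7, slack=4)
Line 6: ['knife', 'old'] (min_width=9, slack=2)
Line 7: ['heart'] (min_width=5, slack=6)
Line 8: ['memory', 'code'] (min_width=11, slack=0)
Line 9: ['pepper', 'was'] (min_width=10, slack=1)
Line 10: ['bear'] (min_width=4, slack=7)
Line 11: ['release', 'box'] (min_width=11, slack=0)
Line 12: ['take'] (min_width=4, slack=7)

Answer: |   compound|
|   keyboard|
|  rectangle|
|       page|
|    address|
|  knife old|
|      heart|
|memory code|
| pepper was|
|       bear|
|release box|
|       take|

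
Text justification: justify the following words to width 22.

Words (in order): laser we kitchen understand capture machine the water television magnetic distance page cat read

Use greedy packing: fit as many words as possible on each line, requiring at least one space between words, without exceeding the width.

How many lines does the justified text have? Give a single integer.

Line 1: ['laser', 'we', 'kitchen'] (min_width=16, slack=6)
Line 2: ['understand', 'capture'] (min_width=18, slack=4)
Line 3: ['machine', 'the', 'water'] (min_width=17, slack=5)
Line 4: ['television', 'magnetic'] (min_width=19, slack=3)
Line 5: ['distance', 'page', 'cat', 'read'] (min_width=22, slack=0)
Total lines: 5

Answer: 5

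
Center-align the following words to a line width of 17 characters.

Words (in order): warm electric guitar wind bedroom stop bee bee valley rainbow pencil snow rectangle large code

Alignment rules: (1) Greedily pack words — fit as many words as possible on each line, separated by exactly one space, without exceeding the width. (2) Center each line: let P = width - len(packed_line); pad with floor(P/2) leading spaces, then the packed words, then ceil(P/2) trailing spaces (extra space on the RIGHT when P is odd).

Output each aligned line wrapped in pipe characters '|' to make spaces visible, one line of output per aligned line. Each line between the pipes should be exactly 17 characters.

Line 1: ['warm', 'electric'] (min_width=13, slack=4)
Line 2: ['guitar', 'wind'] (min_width=11, slack=6)
Line 3: ['bedroom', 'stop', 'bee'] (min_width=16, slack=1)
Line 4: ['bee', 'valley'] (min_width=10, slack=7)
Line 5: ['rainbow', 'pencil'] (min_width=14, slack=3)
Line 6: ['snow', 'rectangle'] (min_width=14, slack=3)
Line 7: ['large', 'code'] (min_width=10, slack=7)

Answer: |  warm electric  |
|   guitar wind   |
|bedroom stop bee |
|   bee valley    |
| rainbow pencil  |
| snow rectangle  |
|   large code    |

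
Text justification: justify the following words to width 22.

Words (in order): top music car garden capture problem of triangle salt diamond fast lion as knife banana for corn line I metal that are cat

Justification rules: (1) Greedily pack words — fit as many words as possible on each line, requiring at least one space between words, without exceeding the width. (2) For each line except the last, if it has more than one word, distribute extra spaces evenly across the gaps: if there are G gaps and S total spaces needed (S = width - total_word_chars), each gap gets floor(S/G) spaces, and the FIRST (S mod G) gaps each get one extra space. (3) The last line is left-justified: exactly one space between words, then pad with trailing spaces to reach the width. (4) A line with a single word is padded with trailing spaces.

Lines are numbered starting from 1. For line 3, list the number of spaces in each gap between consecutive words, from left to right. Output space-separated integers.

Answer: 2 1

Derivation:
Line 1: ['top', 'music', 'car', 'garden'] (min_width=20, slack=2)
Line 2: ['capture', 'problem', 'of'] (min_width=18, slack=4)
Line 3: ['triangle', 'salt', 'diamond'] (min_width=21, slack=1)
Line 4: ['fast', 'lion', 'as', 'knife'] (min_width=18, slack=4)
Line 5: ['banana', 'for', 'corn', 'line', 'I'] (min_width=22, slack=0)
Line 6: ['metal', 'that', 'are', 'cat'] (min_width=18, slack=4)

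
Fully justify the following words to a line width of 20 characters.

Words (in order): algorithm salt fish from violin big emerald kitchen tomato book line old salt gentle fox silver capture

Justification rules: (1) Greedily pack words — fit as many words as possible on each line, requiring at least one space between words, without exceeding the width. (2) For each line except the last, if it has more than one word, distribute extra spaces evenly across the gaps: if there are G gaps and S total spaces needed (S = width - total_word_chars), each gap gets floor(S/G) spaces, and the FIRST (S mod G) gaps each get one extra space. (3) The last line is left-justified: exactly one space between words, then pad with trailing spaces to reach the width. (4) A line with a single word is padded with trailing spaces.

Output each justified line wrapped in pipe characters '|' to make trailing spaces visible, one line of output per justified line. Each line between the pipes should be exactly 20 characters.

Line 1: ['algorithm', 'salt', 'fish'] (min_width=19, slack=1)
Line 2: ['from', 'violin', 'big'] (min_width=15, slack=5)
Line 3: ['emerald', 'kitchen'] (min_width=15, slack=5)
Line 4: ['tomato', 'book', 'line', 'old'] (min_width=20, slack=0)
Line 5: ['salt', 'gentle', 'fox'] (min_width=15, slack=5)
Line 6: ['silver', 'capture'] (min_width=14, slack=6)

Answer: |algorithm  salt fish|
|from    violin   big|
|emerald      kitchen|
|tomato book line old|
|salt    gentle   fox|
|silver capture      |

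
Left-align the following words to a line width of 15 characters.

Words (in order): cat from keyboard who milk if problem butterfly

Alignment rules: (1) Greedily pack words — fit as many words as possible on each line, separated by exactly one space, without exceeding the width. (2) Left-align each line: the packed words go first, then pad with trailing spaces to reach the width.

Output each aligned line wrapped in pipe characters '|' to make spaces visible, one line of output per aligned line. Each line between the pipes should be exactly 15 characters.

Line 1: ['cat', 'from'] (min_width=8, slack=7)
Line 2: ['keyboard', 'who'] (min_width=12, slack=3)
Line 3: ['milk', 'if', 'problem'] (min_width=15, slack=0)
Line 4: ['butterfly'] (min_width=9, slack=6)

Answer: |cat from       |
|keyboard who   |
|milk if problem|
|butterfly      |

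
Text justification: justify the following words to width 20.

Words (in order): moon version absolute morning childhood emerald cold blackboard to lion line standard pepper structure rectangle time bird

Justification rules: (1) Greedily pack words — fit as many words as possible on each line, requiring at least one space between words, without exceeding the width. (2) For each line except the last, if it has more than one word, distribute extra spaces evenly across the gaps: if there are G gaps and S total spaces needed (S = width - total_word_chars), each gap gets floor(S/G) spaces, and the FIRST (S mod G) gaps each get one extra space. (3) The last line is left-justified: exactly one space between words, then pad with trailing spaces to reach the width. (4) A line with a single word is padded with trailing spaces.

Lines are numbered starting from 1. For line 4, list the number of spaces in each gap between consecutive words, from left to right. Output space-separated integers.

Answer: 2 2

Derivation:
Line 1: ['moon', 'version'] (min_width=12, slack=8)
Line 2: ['absolute', 'morning'] (min_width=16, slack=4)
Line 3: ['childhood', 'emerald'] (min_width=17, slack=3)
Line 4: ['cold', 'blackboard', 'to'] (min_width=18, slack=2)
Line 5: ['lion', 'line', 'standard'] (min_width=18, slack=2)
Line 6: ['pepper', 'structure'] (min_width=16, slack=4)
Line 7: ['rectangle', 'time', 'bird'] (min_width=19, slack=1)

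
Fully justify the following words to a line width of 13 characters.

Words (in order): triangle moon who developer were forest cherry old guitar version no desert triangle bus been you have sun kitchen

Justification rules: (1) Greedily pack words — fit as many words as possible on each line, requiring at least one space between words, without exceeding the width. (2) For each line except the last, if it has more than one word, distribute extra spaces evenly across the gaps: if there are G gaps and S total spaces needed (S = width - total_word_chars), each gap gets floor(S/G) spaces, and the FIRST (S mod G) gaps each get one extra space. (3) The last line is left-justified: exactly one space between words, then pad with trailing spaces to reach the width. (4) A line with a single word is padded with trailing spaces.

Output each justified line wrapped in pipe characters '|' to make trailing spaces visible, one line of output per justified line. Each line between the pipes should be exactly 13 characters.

Line 1: ['triangle', 'moon'] (min_width=13, slack=0)
Line 2: ['who', 'developer'] (min_width=13, slack=0)
Line 3: ['were', 'forest'] (min_width=11, slack=2)
Line 4: ['cherry', 'old'] (min_width=10, slack=3)
Line 5: ['guitar'] (min_width=6, slack=7)
Line 6: ['version', 'no'] (min_width=10, slack=3)
Line 7: ['desert'] (min_width=6, slack=7)
Line 8: ['triangle', 'bus'] (min_width=12, slack=1)
Line 9: ['been', 'you', 'have'] (min_width=13, slack=0)
Line 10: ['sun', 'kitchen'] (min_width=11, slack=2)

Answer: |triangle moon|
|who developer|
|were   forest|
|cherry    old|
|guitar       |
|version    no|
|desert       |
|triangle  bus|
|been you have|
|sun kitchen  |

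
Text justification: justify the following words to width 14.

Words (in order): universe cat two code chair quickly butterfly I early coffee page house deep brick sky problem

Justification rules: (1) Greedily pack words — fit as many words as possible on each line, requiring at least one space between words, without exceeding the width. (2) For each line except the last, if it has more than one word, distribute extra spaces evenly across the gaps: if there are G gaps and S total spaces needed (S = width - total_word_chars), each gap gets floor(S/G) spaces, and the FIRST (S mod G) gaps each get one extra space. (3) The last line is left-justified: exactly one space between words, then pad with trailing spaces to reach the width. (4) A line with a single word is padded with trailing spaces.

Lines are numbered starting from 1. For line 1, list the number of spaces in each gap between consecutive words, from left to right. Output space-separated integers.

Answer: 3

Derivation:
Line 1: ['universe', 'cat'] (min_width=12, slack=2)
Line 2: ['two', 'code', 'chair'] (min_width=14, slack=0)
Line 3: ['quickly'] (min_width=7, slack=7)
Line 4: ['butterfly', 'I'] (min_width=11, slack=3)
Line 5: ['early', 'coffee'] (min_width=12, slack=2)
Line 6: ['page', 'house'] (min_width=10, slack=4)
Line 7: ['deep', 'brick', 'sky'] (min_width=14, slack=0)
Line 8: ['problem'] (min_width=7, slack=7)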